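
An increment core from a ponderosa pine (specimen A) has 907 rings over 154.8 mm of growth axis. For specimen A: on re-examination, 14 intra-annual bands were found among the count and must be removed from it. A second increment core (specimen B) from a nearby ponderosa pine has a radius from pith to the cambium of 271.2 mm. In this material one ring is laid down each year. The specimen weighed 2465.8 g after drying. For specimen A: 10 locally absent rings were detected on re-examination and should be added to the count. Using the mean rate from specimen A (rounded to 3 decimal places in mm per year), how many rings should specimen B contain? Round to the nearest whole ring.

Specimen A: adjusted count: 907 − 14 + 10 = 903 rings.
A: Mean rate = 154.8 mm / 903 years ≈ 0.171 mm/year.
For B, 271.2 / 0.171 = 1585.96 years ≈ 1586 rings.

1586 rings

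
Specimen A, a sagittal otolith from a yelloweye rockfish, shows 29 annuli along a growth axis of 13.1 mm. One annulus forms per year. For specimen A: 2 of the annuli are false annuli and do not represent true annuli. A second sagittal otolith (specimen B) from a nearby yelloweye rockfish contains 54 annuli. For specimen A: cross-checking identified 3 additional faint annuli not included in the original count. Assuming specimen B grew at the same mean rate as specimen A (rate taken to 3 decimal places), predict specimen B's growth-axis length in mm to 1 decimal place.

Specimen A: adjusted count: 29 − 2 + 3 = 30 annuli.
A: 13.1 mm over 30 years gives 13.1 / 30 ≈ 0.437 mm/year.
Length of B = 0.437 × 54 = 23.6 mm.

23.6 mm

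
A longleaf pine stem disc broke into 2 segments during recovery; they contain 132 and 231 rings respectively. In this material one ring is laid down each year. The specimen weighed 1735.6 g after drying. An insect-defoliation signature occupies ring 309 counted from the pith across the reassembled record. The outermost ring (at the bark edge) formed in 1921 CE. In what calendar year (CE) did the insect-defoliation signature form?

1867 CE

Total rings = 132 + 231 = 363.
Between ring 309 and the bark edge there are 363 − 309 = 54 rings.
The ring at the bark edge is 1921 CE, so the insect-defoliation signature dates to 1921 − 54 = 1867 CE.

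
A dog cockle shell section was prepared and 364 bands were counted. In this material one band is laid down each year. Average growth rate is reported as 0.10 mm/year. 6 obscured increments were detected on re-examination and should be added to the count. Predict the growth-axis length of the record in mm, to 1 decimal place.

Adjusted count: 364 + 6 = 370 bands.
Length ≈ 0.10 × 370 = 37.0 mm.

37.0 mm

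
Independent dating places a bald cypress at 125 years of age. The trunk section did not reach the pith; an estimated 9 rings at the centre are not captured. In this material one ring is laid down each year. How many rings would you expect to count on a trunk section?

Expected rings over 125 years: 125.
125 − 9 missed = 116 rings expected in the prepared section.

116 rings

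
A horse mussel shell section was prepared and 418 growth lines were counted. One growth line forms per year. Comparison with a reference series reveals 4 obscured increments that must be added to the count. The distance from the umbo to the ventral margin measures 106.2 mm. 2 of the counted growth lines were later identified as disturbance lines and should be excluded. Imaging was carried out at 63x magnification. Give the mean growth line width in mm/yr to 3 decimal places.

0.253 mm/yr

Correcting the raw count gives 418 − 2 + 4 = 420 true growth lines.
Extension rate ≈ 106.2 / 420 = 0.253 mm/yr.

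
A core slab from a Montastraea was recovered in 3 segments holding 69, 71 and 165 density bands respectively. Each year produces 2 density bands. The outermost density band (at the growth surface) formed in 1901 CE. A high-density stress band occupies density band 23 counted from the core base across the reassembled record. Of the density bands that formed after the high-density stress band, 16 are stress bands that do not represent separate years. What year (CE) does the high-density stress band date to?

Total density bands = 69 + 71 + 165 = 305.
The high-density stress band sits at density band 23 from the core base, so 305 − 23 = 282 density bands formed after it.
Removing the 16 false density bands leaves 282 − 16 = 266 true density bands beyond the high-density stress band.
With 2 density bands per year, 266 / 2 = 133 years.
Counting back 133 years from 1901 CE places the high-density stress band in 1901 − 133 = 1768 CE.

1768 CE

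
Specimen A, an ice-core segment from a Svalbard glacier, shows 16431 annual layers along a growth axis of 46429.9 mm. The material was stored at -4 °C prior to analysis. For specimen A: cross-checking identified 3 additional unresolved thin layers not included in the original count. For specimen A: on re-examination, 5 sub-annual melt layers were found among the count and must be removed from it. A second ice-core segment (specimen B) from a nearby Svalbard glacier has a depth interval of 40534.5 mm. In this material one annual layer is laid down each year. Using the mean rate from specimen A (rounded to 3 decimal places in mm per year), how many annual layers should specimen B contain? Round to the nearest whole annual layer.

Specimen A: adjusted count: 16431 − 5 + 3 = 16429 annual layers.
A: Extension rate ≈ 46429.9 / 16429 = 2.826 mm/year.
B spans 40534.5 / 2.826 = 14343.42 years ≈ 14343 annual layers.

14343 annual layers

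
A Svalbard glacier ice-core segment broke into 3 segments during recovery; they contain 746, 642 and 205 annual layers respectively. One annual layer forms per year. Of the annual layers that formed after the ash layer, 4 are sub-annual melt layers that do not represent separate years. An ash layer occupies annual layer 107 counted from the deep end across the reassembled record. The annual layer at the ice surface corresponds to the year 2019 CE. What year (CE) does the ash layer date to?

537 CE

Total annual layers = 746 + 642 + 205 = 1593.
The ash layer sits at annual layer 107 from the deep end, so 1593 − 107 = 1486 annual layers formed after it.
Excluding 4 false annual layers: 1486 − 4 = 1482.
2019 − 1482 = 537 CE.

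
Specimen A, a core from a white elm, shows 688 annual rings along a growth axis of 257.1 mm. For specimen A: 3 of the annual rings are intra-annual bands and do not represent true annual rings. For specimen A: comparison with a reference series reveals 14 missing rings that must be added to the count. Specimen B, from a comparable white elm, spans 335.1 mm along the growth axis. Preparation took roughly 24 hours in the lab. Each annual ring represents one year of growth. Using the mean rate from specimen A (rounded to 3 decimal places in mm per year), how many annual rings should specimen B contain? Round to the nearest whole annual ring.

Specimen A: correcting the raw count gives 688 − 3 + 14 = 699 true annual rings.
A: Mean rate = 257.1 mm / 699 years ≈ 0.368 mm/yr.
Specimen B: 335.1 mm / 0.368 mm per year = 910.60 years ≈ 911 annual rings.

911 annual rings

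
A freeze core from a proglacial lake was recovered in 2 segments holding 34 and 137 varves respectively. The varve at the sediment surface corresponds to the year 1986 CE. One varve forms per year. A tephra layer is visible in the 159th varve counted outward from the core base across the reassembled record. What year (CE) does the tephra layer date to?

1974 CE

Total varves = 34 + 137 = 171.
The tephra layer sits at varve 159 from the core base, so 171 − 159 = 12 varves formed after it.
1986 − 12 = 1974 CE.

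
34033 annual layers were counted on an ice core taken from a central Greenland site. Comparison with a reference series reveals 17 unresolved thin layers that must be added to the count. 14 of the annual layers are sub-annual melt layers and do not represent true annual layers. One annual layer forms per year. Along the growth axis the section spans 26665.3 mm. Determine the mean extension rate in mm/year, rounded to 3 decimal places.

0.783 mm/year

True annual layer count = 34033 − 14 + 17 = 34036.
Mean rate = 26665.3 mm / 34036 years ≈ 0.783 mm/year.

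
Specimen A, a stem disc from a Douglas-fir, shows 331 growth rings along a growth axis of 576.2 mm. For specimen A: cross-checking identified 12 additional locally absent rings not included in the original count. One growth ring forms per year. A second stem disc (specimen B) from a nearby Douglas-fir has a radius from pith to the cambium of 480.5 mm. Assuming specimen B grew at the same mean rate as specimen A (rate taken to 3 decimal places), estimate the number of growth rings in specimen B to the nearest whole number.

286 growth rings

Specimen A: correcting the raw count gives 331 + 12 = 343 true growth rings.
A: Mean rate = 576.2 mm / 343 years ≈ 1.680 mm/yr.
Specimen B: 480.5 mm / 1.680 mm per year = 286.01 years ≈ 286 growth rings.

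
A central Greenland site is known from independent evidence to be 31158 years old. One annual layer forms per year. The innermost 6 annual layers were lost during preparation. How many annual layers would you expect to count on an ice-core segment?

Expected annual layers over 31158 years: 31158.
Subtracting the 6 annual layers not captured gives 31158 − 6 = 31152 annual layers in the record.

31152 annual layers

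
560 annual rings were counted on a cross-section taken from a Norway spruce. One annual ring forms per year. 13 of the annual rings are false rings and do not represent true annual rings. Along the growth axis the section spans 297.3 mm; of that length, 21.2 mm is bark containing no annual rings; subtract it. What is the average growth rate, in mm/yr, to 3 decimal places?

After corrections the count is 560 − 13 = 547 annual rings.
The growth record spans 297.3 − 21.2 = 276.1 mm.
276.1 mm over 547 years gives 276.1 / 547 ≈ 0.505 mm/yr.

0.505 mm/yr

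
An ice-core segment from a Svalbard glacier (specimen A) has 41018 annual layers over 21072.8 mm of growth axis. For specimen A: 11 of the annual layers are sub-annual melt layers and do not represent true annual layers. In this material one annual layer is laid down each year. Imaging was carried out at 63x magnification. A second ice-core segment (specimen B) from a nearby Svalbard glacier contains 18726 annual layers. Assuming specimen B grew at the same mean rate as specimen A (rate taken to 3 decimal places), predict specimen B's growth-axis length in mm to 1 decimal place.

Specimen A: after corrections the count is 41018 − 11 = 41007 annual layers.
A: 21072.8 mm over 41007 years gives 21072.8 / 41007 ≈ 0.514 mm per year.
For B, 0.514 mm/year × 18726 years = 9625.2 mm.

9625.2 mm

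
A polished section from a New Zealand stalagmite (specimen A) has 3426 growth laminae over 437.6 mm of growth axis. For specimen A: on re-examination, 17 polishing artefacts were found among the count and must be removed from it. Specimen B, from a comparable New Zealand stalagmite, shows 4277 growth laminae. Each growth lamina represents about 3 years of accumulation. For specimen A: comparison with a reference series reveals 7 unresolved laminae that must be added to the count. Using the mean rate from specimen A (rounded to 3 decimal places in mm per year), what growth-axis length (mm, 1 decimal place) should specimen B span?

551.7 mm

Specimen A: after corrections the count is 3426 − 17 + 7 = 3416 growth laminae.
Specimen A: multiplying by 3 years per growth lamina: 3416 × 3 = 10248 years.
A: Mean rate = 437.6 mm / 10248 years ≈ 0.043 mm/yr.
Specimen B: 4277 growth laminae at 3 years each span 4277 × 3 = 12831 years. For B, 0.043 mm/year × 12831 years = 551.7 mm.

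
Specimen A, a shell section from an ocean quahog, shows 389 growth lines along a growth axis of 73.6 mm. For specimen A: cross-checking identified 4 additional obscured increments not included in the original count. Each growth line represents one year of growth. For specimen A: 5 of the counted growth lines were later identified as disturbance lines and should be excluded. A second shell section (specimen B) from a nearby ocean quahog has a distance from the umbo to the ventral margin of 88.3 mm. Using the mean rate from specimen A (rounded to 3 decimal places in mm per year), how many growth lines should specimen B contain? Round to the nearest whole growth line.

465 growth lines

Specimen A: correcting the raw count gives 389 − 5 + 4 = 388 true growth lines.
A: Extension rate ≈ 73.6 / 388 = 0.190 mm per year.
Specimen B: 88.3 mm / 0.190 mm per year = 464.74 years ≈ 465 growth lines.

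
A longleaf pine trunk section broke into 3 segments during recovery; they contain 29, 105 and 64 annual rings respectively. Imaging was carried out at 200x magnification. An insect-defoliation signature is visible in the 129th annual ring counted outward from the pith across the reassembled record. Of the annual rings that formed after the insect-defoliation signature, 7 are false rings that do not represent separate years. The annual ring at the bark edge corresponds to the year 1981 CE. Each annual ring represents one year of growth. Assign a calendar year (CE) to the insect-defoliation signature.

1919 CE

Total annual rings = 29 + 105 + 64 = 198.
198 − 129 = 69 annual rings lie beyond the insect-defoliation signature toward the bark edge.
69 − 7 false = 62 true annual rings after the insect-defoliation signature.
Counting back 62 years from 1981 CE places the insect-defoliation signature in 1981 − 62 = 1919 CE.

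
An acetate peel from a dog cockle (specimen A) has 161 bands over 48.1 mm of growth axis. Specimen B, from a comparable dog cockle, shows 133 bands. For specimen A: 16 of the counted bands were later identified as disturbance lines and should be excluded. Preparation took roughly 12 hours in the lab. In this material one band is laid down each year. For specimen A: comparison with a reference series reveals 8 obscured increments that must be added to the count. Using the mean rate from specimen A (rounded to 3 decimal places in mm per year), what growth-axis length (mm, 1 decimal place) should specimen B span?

Specimen A: adjusted count: 161 − 16 + 8 = 153 bands.
A: Mean rate = 48.1 mm / 153 years ≈ 0.314 mm/yr.
Length of B = 0.314 × 133 = 41.8 mm.

41.8 mm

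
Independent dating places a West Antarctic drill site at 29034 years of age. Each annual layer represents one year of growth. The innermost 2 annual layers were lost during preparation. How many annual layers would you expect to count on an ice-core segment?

Expected annual layers over 29034 years: 29034.
Subtracting the 2 annual layers not captured gives 29034 − 2 = 29032 annual layers in the record.

29032 annual layers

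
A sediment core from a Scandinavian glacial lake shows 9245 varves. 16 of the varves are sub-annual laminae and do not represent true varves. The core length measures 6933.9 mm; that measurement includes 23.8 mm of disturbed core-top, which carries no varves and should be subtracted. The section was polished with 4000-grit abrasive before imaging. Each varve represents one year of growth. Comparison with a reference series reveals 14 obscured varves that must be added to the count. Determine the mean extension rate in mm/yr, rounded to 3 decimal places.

After corrections the count is 9245 − 16 + 14 = 9243 varves.
Net length = 6933.9 − 23.8 = 6910.1 mm.
Extension rate ≈ 6910.1 / 9243 = 0.748 mm/yr.

0.748 mm/yr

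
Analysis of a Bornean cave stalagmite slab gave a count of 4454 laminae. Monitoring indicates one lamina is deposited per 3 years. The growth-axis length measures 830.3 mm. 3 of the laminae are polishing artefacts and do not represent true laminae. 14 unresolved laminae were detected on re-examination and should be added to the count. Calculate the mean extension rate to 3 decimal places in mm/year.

After corrections the count is 4454 − 3 + 14 = 4465 laminae.
At 3 years per lamina, 4465 × 3 = 13395 years.
830.3 mm over 13395 years gives 830.3 / 13395 ≈ 0.062 mm/year.

0.062 mm/year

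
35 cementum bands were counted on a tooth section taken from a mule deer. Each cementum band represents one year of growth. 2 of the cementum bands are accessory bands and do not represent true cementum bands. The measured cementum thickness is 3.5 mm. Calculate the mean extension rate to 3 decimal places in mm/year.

0.106 mm/year

Adjusted count: 35 − 2 = 33 cementum bands.
Mean rate = 3.5 mm / 33 years ≈ 0.106 mm/year.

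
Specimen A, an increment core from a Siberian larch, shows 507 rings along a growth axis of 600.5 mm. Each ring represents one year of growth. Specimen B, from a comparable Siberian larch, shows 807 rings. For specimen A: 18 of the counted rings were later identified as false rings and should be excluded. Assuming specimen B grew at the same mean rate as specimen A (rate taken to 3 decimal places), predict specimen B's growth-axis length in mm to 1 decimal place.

991.0 mm

Specimen A: adjusted count: 507 − 18 = 489 rings.
A: Extension rate ≈ 600.5 / 489 = 1.228 mm/year.
For B, 1.228 mm/year × 807 years = 991.0 mm.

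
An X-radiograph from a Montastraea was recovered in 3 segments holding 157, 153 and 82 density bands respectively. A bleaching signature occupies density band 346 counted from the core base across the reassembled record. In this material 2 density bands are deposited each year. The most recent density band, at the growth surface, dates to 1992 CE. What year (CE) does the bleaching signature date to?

Total density bands = 157 + 153 + 82 = 392.
Between density band 346 and the growth surface there are 392 − 346 = 46 density bands.
46 density bands at 2 per year is 46 / 2 = 23 years.
1992 − 23 = 1969 CE.

1969 CE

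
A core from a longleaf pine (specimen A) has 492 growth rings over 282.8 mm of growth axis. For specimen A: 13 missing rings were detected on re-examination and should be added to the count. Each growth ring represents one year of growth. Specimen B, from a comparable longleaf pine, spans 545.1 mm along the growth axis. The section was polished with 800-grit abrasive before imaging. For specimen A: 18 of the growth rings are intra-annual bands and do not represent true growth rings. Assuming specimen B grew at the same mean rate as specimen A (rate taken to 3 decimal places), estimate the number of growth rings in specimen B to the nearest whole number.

Specimen A: correcting the raw count gives 492 − 18 + 13 = 487 true growth rings.
A: Mean rate = 282.8 mm / 487 years ≈ 0.581 mm/yr.
For B, 545.1 / 0.581 = 938.21 years ≈ 938 growth rings.

938 growth rings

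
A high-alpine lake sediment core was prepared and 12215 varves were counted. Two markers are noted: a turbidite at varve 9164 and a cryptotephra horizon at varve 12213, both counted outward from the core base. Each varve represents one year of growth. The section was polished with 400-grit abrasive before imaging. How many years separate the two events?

3049 years

12213 − 9164 = 3049 varves lie between the two events.
That is 3049 years at one varve per year.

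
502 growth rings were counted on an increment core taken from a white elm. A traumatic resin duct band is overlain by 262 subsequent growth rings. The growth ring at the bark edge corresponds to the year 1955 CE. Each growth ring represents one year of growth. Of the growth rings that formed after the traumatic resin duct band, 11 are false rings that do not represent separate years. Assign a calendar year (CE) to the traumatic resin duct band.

1704 CE

262 growth rings post-date the traumatic resin duct band.
Excluding 11 false growth rings: 262 − 11 = 251.
1955 − 251 = 1704 CE.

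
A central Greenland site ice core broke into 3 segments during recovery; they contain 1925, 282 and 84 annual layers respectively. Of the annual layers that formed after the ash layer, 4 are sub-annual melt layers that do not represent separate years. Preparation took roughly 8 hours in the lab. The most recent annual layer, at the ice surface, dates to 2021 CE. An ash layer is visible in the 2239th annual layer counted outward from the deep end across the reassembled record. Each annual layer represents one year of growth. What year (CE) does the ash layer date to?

Total annual layers = 1925 + 282 + 84 = 2291.
Between annual layer 2239 and the ice surface there are 2291 − 2239 = 52 annual layers.
52 − 4 false = 48 true annual layers after the ash layer.
Counting back 48 years from 2021 CE places the ash layer in 2021 − 48 = 1973 CE.

1973 CE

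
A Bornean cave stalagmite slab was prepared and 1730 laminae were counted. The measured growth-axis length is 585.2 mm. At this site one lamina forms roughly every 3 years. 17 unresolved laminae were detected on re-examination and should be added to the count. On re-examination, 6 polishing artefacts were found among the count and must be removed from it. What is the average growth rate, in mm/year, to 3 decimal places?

Correcting the raw count gives 1730 − 6 + 17 = 1741 true laminae.
At 3 years per lamina, 1741 × 3 = 5223 years.
585.2 mm over 5223 years gives 585.2 / 5223 ≈ 0.112 mm/year.

0.112 mm/year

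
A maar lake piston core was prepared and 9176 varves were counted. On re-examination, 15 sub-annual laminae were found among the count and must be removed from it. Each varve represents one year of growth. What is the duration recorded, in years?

9161 years

True varve count = 9176 − 15 = 9161.
One varve per year makes the duration 9161 years.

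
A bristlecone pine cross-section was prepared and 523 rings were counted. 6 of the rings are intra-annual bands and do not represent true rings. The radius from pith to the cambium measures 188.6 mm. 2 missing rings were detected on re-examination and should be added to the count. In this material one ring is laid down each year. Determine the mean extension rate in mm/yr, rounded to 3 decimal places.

0.363 mm/yr

Correcting the raw count gives 523 − 6 + 2 = 519 true rings.
188.6 mm over 519 years gives 188.6 / 519 ≈ 0.363 mm/yr.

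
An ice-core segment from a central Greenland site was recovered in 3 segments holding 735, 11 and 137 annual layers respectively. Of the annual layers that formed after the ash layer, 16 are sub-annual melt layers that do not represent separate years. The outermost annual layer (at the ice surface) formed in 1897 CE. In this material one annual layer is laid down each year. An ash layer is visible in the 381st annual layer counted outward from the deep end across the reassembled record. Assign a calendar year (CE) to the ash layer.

Total annual layers = 735 + 11 + 137 = 883.
The ash layer sits at annual layer 381 from the deep end, so 883 − 381 = 502 annual layers formed after it.
502 − 16 false = 486 true annual layers after the ash layer.
The annual layer at the ice surface is 1897 CE, so the ash layer dates to 1897 − 486 = 1411 CE.

1411 CE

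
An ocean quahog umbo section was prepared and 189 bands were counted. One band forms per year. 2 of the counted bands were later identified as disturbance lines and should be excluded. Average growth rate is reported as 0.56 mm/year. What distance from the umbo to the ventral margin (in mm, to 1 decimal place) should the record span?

104.7 mm

Correcting the raw count gives 189 − 2 = 187 true bands.
Predicted length = 0.56 mm/year × 187 years = 104.7 mm.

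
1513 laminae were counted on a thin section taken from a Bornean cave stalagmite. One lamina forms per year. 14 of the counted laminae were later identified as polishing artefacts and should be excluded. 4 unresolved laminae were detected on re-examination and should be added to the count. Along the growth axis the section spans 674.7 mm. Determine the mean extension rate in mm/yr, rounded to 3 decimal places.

0.449 mm/yr

Correcting the raw count gives 1513 − 14 + 4 = 1503 true laminae.
Mean rate = 674.7 mm / 1503 years ≈ 0.449 mm/yr.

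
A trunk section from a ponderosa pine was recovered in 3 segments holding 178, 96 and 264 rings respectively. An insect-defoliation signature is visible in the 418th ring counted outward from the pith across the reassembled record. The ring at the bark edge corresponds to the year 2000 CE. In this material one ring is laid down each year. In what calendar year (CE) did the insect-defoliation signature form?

Total rings = 178 + 96 + 264 = 538.
Between ring 418 and the bark edge there are 538 − 418 = 120 rings.
Counting back 120 years from 2000 CE places the insect-defoliation signature in 2000 − 120 = 1880 CE.

1880 CE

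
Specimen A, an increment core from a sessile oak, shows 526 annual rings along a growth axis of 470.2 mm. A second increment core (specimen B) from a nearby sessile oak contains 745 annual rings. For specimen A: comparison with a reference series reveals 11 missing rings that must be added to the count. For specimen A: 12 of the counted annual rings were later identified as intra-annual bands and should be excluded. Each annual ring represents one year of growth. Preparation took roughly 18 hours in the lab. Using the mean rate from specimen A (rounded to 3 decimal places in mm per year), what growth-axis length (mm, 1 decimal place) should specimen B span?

667.5 mm

Specimen A: after corrections the count is 526 − 12 + 11 = 525 annual rings.
A: Extension rate ≈ 470.2 / 525 = 0.896 mm/year.
B's length ≈ 0.896 × 745 = 667.5 mm.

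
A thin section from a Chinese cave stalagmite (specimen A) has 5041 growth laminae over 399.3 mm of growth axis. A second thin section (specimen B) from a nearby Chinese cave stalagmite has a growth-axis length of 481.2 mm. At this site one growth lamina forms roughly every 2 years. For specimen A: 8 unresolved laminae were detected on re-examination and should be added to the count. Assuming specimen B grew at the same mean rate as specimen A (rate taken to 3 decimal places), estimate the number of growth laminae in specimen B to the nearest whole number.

Specimen A: true growth lamina count = 5041 + 8 = 5049.
Specimen A: multiplying by 2 years per growth lamina: 5049 × 2 = 10098 years.
A: Mean rate = 399.3 mm / 10098 years ≈ 0.040 mm/yr.
B spans 481.2 / 0.040 = 12030.00 years; at 2 years per growth lamina that is 12030.00 / 2 ≈ 6015 growth laminae.

6015 growth laminae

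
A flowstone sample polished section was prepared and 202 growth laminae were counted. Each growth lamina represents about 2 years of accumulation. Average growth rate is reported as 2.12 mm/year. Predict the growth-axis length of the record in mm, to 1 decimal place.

856.5 mm

Multiplying by 2 years per growth lamina: 202 × 2 = 404 years.
404 years at 2.12 mm/year gives 2.12 × 404 = 856.5 mm.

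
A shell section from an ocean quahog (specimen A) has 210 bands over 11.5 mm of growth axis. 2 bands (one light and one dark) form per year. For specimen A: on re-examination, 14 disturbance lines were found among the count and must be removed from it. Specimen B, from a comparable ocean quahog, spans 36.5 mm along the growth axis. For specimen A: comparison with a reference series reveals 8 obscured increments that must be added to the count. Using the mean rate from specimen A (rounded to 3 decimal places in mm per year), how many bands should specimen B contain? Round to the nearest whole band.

Specimen A: adjusted count: 210 − 14 + 8 = 204 bands.
Specimen A: with 2 bands per year, 204 / 2 = 102 years.
A: Mean rate = 11.5 mm / 102 years ≈ 0.113 mm per year.
For B, 36.5 / 0.113 = 323.01 years; at 2 bands per year that is 323.01 × 2 ≈ 646 bands.

646 bands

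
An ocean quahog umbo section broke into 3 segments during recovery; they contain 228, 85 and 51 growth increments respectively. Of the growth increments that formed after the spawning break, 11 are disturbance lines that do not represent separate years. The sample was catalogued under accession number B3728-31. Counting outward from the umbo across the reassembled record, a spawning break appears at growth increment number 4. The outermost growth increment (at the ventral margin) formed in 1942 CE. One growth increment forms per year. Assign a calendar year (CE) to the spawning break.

1593 CE

Total growth increments = 228 + 85 + 51 = 364.
Between growth increment 4 and the ventral margin there are 364 − 4 = 360 growth increments.
Excluding 11 false growth increments: 360 − 11 = 349.
The growth increment at the ventral margin is 1942 CE, so the spawning break dates to 1942 − 349 = 1593 CE.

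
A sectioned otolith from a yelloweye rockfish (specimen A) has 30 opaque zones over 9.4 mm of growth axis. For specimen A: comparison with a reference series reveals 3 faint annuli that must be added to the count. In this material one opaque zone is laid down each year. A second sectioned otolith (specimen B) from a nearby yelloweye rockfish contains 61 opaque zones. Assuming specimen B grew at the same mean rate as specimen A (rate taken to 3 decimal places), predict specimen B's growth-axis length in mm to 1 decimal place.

Specimen A: correcting the raw count gives 30 + 3 = 33 true opaque zones.
A: Extension rate ≈ 9.4 / 33 = 0.285 mm per year.
For B, 0.285 mm/year × 61 years = 17.4 mm.

17.4 mm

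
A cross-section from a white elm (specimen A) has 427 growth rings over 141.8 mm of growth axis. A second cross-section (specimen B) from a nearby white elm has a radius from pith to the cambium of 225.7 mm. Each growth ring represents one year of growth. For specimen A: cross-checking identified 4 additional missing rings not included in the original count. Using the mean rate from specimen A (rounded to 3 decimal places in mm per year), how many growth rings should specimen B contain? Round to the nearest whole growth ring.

Specimen A: true growth ring count = 427 + 4 = 431.
A: Mean rate = 141.8 mm / 431 years ≈ 0.329 mm/yr.
For B, 225.7 / 0.329 = 686.02 years ≈ 686 growth rings.

686 growth rings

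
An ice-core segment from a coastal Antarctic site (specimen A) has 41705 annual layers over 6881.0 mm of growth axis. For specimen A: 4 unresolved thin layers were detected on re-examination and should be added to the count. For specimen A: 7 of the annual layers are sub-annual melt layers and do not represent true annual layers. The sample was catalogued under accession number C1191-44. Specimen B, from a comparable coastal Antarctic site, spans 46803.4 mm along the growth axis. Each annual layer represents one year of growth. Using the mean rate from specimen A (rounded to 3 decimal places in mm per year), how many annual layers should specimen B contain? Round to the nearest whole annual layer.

283657 annual layers

Specimen A: true annual layer count = 41705 − 7 + 4 = 41702.
A: Extension rate ≈ 6881.0 / 41702 = 0.165 mm/year.
Specimen B: 46803.4 mm / 0.165 mm per year = 283656.97 years ≈ 283657 annual layers.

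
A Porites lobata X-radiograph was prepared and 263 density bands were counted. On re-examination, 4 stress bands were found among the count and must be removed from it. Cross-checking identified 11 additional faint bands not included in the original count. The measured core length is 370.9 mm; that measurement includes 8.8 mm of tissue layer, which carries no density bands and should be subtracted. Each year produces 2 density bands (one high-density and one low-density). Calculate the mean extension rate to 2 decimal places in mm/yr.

2.68 mm/yr

True density band count = 263 − 4 + 11 = 270.
270 density bands at 2 per year is 270 / 2 = 135 years.
The growth record spans 370.9 − 8.8 = 362.1 mm.
Extension rate ≈ 362.1 / 135 = 2.68 mm/yr.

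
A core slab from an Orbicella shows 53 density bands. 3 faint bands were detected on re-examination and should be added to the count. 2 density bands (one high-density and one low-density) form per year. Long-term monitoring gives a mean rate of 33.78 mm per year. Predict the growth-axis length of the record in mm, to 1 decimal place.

945.8 mm

After corrections the count is 53 + 3 = 56 density bands.
Dividing by 2 density bands per year: 56 / 2 = 28 years.
Length ≈ 33.78 × 28 = 945.8 mm.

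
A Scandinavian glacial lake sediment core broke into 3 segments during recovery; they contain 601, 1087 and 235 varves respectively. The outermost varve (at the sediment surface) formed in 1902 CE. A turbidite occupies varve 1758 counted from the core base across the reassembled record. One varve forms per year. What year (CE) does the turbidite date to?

Total varves = 601 + 1087 + 235 = 1923.
Between varve 1758 and the sediment surface there are 1923 − 1758 = 165 varves.
The varve at the sediment surface is 1902 CE, so the turbidite dates to 1902 − 165 = 1737 CE.

1737 CE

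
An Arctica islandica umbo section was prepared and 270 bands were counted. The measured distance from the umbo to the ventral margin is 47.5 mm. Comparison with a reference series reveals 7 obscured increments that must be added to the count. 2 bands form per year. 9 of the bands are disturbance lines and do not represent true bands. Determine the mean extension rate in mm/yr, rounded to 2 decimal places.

Adjusted count: 270 − 9 + 7 = 268 bands.
Dividing by 2 bands per year: 268 / 2 = 134 years.
47.5 mm over 134 years gives 47.5 / 134 ≈ 0.35 mm/yr.

0.35 mm/yr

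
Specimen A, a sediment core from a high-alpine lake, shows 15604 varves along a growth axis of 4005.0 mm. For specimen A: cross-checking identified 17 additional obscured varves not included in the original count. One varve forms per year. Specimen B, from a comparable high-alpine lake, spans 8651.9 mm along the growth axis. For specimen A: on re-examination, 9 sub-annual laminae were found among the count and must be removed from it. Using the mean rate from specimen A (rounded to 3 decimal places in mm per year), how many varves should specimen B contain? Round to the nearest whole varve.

33665 varves

Specimen A: correcting the raw count gives 15604 − 9 + 17 = 15612 true varves.
A: Mean rate = 4005.0 mm / 15612 years ≈ 0.257 mm/year.
For B, 8651.9 / 0.257 = 33664.98 years ≈ 33665 varves.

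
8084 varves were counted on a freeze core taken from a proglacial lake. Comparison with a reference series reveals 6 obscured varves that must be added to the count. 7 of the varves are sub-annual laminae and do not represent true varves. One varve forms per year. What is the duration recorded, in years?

8083 years

After corrections the count is 8084 − 7 + 6 = 8083 varves.
With a one-to-one varve periodicity this is 8083 years.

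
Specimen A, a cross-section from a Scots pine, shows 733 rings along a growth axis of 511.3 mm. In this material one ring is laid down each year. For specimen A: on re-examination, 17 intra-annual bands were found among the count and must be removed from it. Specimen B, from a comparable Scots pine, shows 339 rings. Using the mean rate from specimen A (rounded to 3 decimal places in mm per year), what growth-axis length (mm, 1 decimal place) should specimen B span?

242.0 mm

Specimen A: adjusted count: 733 − 17 = 716 rings.
A: Extension rate ≈ 511.3 / 716 = 0.714 mm/yr.
For B, 0.714 mm/year × 339 years = 242.0 mm.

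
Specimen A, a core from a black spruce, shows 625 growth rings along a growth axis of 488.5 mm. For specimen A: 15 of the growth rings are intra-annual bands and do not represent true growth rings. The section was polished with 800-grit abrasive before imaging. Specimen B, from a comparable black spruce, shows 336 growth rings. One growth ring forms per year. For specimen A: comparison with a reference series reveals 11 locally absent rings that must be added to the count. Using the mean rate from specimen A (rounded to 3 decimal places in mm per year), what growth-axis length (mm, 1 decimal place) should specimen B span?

Specimen A: true growth ring count = 625 − 15 + 11 = 621.
A: 488.5 mm over 621 years gives 488.5 / 621 ≈ 0.787 mm/year.
Length of B = 0.787 × 336 = 264.4 mm.

264.4 mm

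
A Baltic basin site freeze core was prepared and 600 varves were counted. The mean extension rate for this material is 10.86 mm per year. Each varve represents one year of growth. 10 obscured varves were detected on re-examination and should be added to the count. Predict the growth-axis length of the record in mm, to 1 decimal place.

Correcting the raw count gives 600 + 10 = 610 true varves.
Predicted length = 10.86 mm/year × 610 years = 6624.6 mm.

6624.6 mm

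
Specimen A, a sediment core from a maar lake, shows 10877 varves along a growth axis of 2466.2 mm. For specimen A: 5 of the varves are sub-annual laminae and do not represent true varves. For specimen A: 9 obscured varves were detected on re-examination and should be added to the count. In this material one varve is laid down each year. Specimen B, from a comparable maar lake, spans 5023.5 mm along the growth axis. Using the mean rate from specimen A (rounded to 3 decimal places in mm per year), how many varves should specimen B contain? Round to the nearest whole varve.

22130 varves

Specimen A: correcting the raw count gives 10877 − 5 + 9 = 10881 true varves.
A: Mean rate = 2466.2 mm / 10881 years ≈ 0.227 mm/year.
B spans 5023.5 / 0.227 = 22129.96 years ≈ 22130 varves.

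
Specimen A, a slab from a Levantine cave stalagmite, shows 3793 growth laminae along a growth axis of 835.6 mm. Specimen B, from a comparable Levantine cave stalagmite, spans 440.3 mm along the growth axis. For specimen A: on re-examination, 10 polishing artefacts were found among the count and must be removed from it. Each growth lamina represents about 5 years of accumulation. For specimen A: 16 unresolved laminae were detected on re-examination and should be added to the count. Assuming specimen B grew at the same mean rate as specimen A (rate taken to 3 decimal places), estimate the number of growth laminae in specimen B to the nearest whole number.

2001 growth laminae

Specimen A: after corrections the count is 3793 − 10 + 16 = 3799 growth laminae.
Specimen A: multiplying by 5 years per growth lamina: 3799 × 5 = 18995 years.
A: Extension rate ≈ 835.6 / 18995 = 0.044 mm per year.
B spans 440.3 / 0.044 = 10006.82 years; at 5 years per growth lamina that is 10006.82 / 5 ≈ 2001 growth laminae.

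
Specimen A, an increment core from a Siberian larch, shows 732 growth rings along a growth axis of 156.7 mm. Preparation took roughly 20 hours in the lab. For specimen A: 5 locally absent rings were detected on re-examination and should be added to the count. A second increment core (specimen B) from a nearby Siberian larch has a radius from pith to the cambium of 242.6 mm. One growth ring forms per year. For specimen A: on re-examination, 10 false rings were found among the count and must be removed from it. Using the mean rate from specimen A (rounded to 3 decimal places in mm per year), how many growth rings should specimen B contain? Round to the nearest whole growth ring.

1123 growth rings

Specimen A: correcting the raw count gives 732 − 10 + 5 = 727 true growth rings.
A: Mean rate = 156.7 mm / 727 years ≈ 0.216 mm/yr.
For B, 242.6 / 0.216 = 1123.15 years ≈ 1123 growth rings.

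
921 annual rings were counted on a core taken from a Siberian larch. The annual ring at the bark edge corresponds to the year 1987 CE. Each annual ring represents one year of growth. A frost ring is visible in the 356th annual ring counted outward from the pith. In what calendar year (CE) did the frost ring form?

The frost ring sits at annual ring 356 from the pith, so 921 − 356 = 565 annual rings formed after it.
The annual ring at the bark edge is 1987 CE, so the frost ring dates to 1987 − 565 = 1422 CE.

1422 CE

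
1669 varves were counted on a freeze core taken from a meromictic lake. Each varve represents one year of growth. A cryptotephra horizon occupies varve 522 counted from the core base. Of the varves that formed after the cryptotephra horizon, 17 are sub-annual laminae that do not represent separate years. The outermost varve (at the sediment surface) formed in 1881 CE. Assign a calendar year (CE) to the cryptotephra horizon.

751 CE

1669 − 522 = 1147 varves lie beyond the cryptotephra horizon toward the sediment surface.
Removing the 17 false varves leaves 1147 − 17 = 1130 true varves beyond the cryptotephra horizon.
Counting back 1130 years from 1881 CE places the cryptotephra horizon in 1881 − 1130 = 751 CE.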